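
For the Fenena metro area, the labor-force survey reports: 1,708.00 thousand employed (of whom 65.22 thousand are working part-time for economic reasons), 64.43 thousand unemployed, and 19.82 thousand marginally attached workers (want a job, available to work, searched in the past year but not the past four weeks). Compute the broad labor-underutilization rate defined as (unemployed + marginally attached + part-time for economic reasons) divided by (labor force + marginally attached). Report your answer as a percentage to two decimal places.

Labor force = 1,708.00 + 64.43 = 1,772.43 thousand.
Numerator = 64.43 + 19.82 + 65.22 = 149.47 thousand.
Denominator = 1,772.43 + 19.82 = 1,792.25 thousand.
Broad rate = 149.47 / 1,792.25 = 8.34%.

Broad underutilization rate ≈ 8.34%.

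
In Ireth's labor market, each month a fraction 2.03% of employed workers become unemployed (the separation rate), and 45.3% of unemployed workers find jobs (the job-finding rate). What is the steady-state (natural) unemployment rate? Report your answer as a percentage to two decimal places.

Steady-state unemployment rate ≈ 4.29%.

At steady state the flows balance: s·E = f·U, so U/(E+U) = s/(s+f).
u* = 2.03 / (2.03 + 45.3) = 2.03 / 47.33 = 4.29%.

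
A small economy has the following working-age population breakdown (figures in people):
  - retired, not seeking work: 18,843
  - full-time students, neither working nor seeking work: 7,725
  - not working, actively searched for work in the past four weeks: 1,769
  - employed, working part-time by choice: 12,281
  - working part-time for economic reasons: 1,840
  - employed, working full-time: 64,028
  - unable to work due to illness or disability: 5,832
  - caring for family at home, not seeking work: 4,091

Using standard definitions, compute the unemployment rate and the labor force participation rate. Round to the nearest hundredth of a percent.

Unemployment rate ≈ 2.21%; labor force participation rate ≈ 68.65%.

Employed = 12,281 + 1,840 + 64,028 = 78,149 (anyone who worked, including part-time for economic reasons, counts as employed).
Unemployed = 1,769.
Labor force = 78,149 + 1,769 = 79,918.
Not in labor force = 18,843 + 7,725 + 5,832 + 4,091 = 36,491 (those not working and not actively searching are outside the labor force).
Civilian working-age population = 79,918 + 36,491 = 116,409.
Unemployment rate = 1,769 / 79,918 = 2.21%.
Labor force participation rate = 79,918 / 116,409 = 68.65%.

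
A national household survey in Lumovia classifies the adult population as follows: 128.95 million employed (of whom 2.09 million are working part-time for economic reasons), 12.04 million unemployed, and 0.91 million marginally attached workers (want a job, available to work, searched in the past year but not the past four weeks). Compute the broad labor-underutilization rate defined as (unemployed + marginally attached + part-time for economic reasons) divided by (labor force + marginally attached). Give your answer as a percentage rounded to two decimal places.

Broad underutilization rate ≈ 10.60%.

Labor force = 128.95 + 12.04 = 140.99 million.
Numerator = 12.04 + 0.91 + 2.09 = 15.04 million.
Denominator = 140.99 + 0.91 = 141.90 million.
Broad rate = 15.04 / 141.90 = 10.60%.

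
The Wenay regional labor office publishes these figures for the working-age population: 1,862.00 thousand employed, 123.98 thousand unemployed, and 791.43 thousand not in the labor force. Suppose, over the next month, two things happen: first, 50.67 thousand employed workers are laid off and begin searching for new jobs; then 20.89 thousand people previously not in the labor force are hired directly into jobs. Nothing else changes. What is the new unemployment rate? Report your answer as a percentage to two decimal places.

New unemployment rate ≈ 8.70%.

Initially, labor force = 1,862.00 + 123.98 = 1,985.98 thousand, so u = 123.98/1,985.98 = 6.24%.
After the first change, employed falls and unemployed rises by 50.67; labor force unchanged → E = 1,811.33, U = 174.65, labor force = 1,985.98 thousand.
After the second change, employed and labor force both rise by 20.89; unemployed unchanged → E = 1,832.22, U = 174.65, labor force = 2,006.87 thousand.
New unemployment rate = 174.65 / 2,006.87 = 8.70%.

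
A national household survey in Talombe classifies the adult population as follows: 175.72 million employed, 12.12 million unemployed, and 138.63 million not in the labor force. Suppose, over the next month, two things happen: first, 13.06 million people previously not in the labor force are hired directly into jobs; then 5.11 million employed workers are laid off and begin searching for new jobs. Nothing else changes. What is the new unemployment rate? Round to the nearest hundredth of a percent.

Initially, labor force = 175.72 + 12.12 = 187.84 million, so u = 12.12/187.84 = 6.45%.
After the first change, employed and labor force both rise by 13.06; unemployed unchanged → E = 188.78, U = 12.12, labor force = 200.90 million.
After the second change, employed falls and unemployed rises by 5.11; labor force unchanged → E = 183.67, U = 17.23, labor force = 200.90 million.
New unemployment rate = 17.23 / 200.90 = 8.58%.

New unemployment rate ≈ 8.58%.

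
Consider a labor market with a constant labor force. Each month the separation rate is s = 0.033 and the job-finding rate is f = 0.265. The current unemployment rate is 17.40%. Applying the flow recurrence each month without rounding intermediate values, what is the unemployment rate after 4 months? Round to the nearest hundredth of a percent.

With a fixed labor force, u_{t+1} = u_t + s·(1−u_t) − f·u_t = u_t·(1−s−f) + s.
Here 1−s−f = 0.702 and s = 0.033.
u_1 = 0.174000 × 0.702 + 0.033 = 0.155148.
u_2 = 0.155148 × 0.702 + 0.033 = 0.141914.
u_3 = 0.141914 × 0.702 + 0.033 = 0.132624.
u_4 = 0.132624 × 0.702 + 0.033 = 0.126102.

Unemployment rate after four months ≈ 12.61%.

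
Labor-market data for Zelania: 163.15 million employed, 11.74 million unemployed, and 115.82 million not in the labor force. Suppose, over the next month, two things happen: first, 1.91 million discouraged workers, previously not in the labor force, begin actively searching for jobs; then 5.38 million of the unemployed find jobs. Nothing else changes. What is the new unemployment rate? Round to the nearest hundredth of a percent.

New unemployment rate ≈ 4.68%.

Initially, labor force = 163.15 + 11.74 = 174.89 million, so u = 11.74/174.89 = 6.71%.
After the first change, unemployed and labor force both rise by 1.91 → E = 163.15, U = 13.65, labor force = 176.80 million.
After the second change, unemployed falls and employed rises by 5.38; labor force unchanged → E = 168.53, U = 8.27, labor force = 176.80 million.
New unemployment rate = 8.27 / 176.80 = 4.68%.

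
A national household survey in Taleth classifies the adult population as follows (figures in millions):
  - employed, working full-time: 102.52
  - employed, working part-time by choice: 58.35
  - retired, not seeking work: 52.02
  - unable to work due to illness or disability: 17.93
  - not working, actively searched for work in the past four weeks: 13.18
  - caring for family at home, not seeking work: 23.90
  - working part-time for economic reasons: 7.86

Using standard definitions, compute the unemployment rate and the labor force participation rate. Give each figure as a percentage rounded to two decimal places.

Unemployment rate ≈ 7.25%; labor force participation rate ≈ 65.97%.

Employed = 102.52 + 58.35 + 7.86 = 168.73 million (anyone who worked, including part-time for economic reasons, counts as employed).
Unemployed = 13.18 million.
Labor force = 168.73 + 13.18 = 181.91 million.
Not in labor force = 52.02 + 17.93 + 23.90 = 93.85 million (those not working and not actively searching are outside the labor force).
Civilian working-age population = 181.91 + 93.85 = 275.76 million.
Unemployment rate = 13.18 / 181.91 = 7.25%.
Labor force participation rate = 181.91 / 275.76 = 65.97%.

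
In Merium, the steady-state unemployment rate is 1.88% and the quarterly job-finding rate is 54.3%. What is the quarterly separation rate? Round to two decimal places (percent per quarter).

From u* = s/(s+f): s = u·f/(1−u).
s = 0.0188 × 54.3 / (1 − 0.0188) = 1.0208 / 0.9812 ≈ 1.04% per quarter.

Separation rate ≈ 1.04% per quarter.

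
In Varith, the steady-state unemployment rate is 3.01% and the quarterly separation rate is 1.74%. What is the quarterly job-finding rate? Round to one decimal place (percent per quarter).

Job-finding rate ≈ 56.1% per quarter.

From u* = s/(s+f): f = s·(1−u)/u.
f = 1.74 × (1 − 0.0301) / 0.0301 = 1.6876 / 0.0301 ≈ 56.1% per quarter.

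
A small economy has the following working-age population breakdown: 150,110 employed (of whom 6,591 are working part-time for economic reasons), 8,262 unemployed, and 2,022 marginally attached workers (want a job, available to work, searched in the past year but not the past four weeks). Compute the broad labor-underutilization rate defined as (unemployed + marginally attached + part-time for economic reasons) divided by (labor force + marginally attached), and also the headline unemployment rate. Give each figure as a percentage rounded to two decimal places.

Broad underutilization rate ≈ 10.52%; headline unemployment rate ≈ 5.22%.

Labor force = 150,110 + 8,262 = 158,372.
Numerator = 8,262 + 2,022 + 6,591 = 16,875.
Denominator = 158,372 + 2,022 = 160,394.
Broad rate = 16,875 / 160,394 = 10.52%.
Headline unemployment rate = 8,262 / 158,372 = 5.22%.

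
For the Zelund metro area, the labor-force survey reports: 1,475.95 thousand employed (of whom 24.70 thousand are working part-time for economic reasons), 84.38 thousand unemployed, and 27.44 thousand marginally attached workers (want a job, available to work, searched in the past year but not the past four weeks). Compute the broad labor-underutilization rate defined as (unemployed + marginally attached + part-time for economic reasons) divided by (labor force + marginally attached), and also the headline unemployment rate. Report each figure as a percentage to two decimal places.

Labor force = 1,475.95 + 84.38 = 1,560.33 thousand.
Numerator = 84.38 + 27.44 + 24.70 = 136.52 thousand.
Denominator = 1,560.33 + 27.44 = 1,587.77 thousand.
Broad rate = 136.52 / 1,587.77 = 8.60%.
Headline unemployment rate = 84.38 / 1,560.33 = 5.41%.

Broad underutilization rate ≈ 8.60%; headline unemployment rate ≈ 5.41%.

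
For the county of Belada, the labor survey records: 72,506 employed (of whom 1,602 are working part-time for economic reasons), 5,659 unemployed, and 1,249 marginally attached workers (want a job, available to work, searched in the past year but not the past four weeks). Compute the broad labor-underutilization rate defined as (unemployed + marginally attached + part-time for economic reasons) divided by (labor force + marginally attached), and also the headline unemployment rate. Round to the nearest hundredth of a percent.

Labor force = 72,506 + 5,659 = 78,165.
Numerator = 5,659 + 1,249 + 1,602 = 8,510.
Denominator = 78,165 + 1,249 = 79,414.
Broad rate = 8,510 / 79,414 = 10.72%.
Headline unemployment rate = 5,659 / 78,165 = 7.24%.

Broad underutilization rate ≈ 10.72%; headline unemployment rate ≈ 7.24%.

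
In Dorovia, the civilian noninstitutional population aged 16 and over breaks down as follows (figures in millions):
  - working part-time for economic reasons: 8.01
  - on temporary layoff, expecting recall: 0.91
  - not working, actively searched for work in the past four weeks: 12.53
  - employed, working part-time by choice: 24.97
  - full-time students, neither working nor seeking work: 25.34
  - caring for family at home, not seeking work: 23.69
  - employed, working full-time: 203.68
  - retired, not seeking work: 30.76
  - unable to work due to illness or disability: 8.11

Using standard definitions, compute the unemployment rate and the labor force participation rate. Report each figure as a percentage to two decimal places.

Employed = 8.01 + 24.97 + 203.68 = 236.66 million (anyone who worked, including part-time for economic reasons, counts as employed).
Unemployed = 0.91 + 12.53 = 13.44 million (jobless and actively searching, or on temporary layoff).
Labor force = 236.66 + 13.44 = 250.10 million.
Not in labor force = 25.34 + 23.69 + 30.76 + 8.11 = 87.90 million (those not working and not actively searching are outside the labor force).
Civilian working-age population = 250.10 + 87.90 = 338.00 million.
Unemployment rate = 13.44 / 250.10 = 5.37%.
Labor force participation rate = 250.10 / 338.00 = 73.99%.

Unemployment rate ≈ 5.37%; labor force participation rate ≈ 73.99%.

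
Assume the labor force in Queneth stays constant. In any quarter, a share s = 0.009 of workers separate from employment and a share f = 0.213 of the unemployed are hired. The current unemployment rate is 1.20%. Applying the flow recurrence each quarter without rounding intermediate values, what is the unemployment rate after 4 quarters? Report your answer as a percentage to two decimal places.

Unemployment rate after four quarters ≈ 3.01%.

With a fixed labor force, u_{t+1} = u_t + s·(1−u_t) − f·u_t = u_t·(1−s−f) + s.
Here 1−s−f = 0.778 and s = 0.009.
u_1 = 0.012000 × 0.778 + 0.009 = 0.018336.
u_2 = 0.018336 × 0.778 + 0.009 = 0.023265.
u_3 = 0.023265 × 0.778 + 0.009 = 0.027100.
u_4 = 0.027100 × 0.778 + 0.009 = 0.030084.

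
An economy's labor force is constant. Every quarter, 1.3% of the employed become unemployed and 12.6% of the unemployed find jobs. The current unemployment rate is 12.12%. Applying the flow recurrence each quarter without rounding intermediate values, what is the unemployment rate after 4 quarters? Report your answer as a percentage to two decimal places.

With a fixed labor force, u_{t+1} = u_t + s·(1−u_t) − f·u_t = u_t·(1−s−f) + s.
Here 1−s−f = 0.861 and s = 0.013.
u_1 = 0.121200 × 0.861 + 0.013 = 0.117353.
u_2 = 0.117353 × 0.861 + 0.013 = 0.114041.
u_3 = 0.114041 × 0.861 + 0.013 = 0.111189.
u_4 = 0.111189 × 0.861 + 0.013 = 0.108734.

Unemployment rate after four quarters ≈ 10.87%.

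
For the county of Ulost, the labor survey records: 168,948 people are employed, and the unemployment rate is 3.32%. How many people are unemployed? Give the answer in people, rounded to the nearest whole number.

Let U be the number unemployed. The labor force is E + U, and U/(E+U) = 0.0332.
So U = 0.0332 × 168,948 / (1 − 0.0332) = 5609.07 / 0.9668 ≈ 5,802.

About 5,802 are unemployed.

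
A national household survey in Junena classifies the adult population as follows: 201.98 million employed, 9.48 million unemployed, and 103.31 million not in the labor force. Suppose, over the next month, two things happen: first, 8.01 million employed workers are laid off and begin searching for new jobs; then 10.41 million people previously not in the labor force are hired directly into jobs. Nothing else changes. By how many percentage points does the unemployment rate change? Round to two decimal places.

The unemployment rate changes by +3.40 percentage points.

Initially, labor force = 201.98 + 9.48 = 211.46 million, so u = 9.48/211.46 = 4.48%.
After the first change, employed falls and unemployed rises by 8.01; labor force unchanged → E = 193.97, U = 17.49, labor force = 211.46 million.
After the second change, employed and labor force both rise by 10.41; unemployed unchanged → E = 204.38, U = 17.49, labor force = 221.87 million.
New unemployment rate = 17.49 / 221.87 = 7.88%.
Change = 7.88% − 4.48% = +3.40 percentage points.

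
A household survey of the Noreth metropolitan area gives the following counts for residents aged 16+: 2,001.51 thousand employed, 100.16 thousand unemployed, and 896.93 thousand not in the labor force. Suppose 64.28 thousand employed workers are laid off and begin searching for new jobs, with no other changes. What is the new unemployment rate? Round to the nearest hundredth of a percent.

New unemployment rate ≈ 7.82%.

Initially, labor force = 2,001.51 + 100.16 = 2,101.67 thousand, so u = 100.16/2,101.67 = 4.77%.
After the change, employed falls and unemployed rises by 64.28; labor force unchanged → E = 1,937.23, U = 164.44, labor force = 2,101.67 thousand.
New unemployment rate = 164.44 / 2,101.67 = 7.82%.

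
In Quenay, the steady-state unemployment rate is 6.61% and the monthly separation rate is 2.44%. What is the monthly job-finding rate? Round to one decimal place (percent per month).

From u* = s/(s+f): f = s·(1−u)/u.
f = 2.44 × (1 − 0.0661) / 0.0661 = 2.2787 / 0.0661 ≈ 34.5% per month.

Job-finding rate ≈ 34.5% per month.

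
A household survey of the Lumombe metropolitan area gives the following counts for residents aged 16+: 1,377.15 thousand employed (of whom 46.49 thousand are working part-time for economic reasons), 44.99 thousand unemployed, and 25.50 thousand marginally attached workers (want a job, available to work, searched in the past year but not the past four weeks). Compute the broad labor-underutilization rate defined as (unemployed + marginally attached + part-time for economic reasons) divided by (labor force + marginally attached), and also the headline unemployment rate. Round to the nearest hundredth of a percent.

Labor force = 1,377.15 + 44.99 = 1,422.14 thousand.
Numerator = 44.99 + 25.50 + 46.49 = 116.98 thousand.
Denominator = 1,422.14 + 25.50 = 1,447.64 thousand.
Broad rate = 116.98 / 1,447.64 = 8.08%.
Headline unemployment rate = 44.99 / 1,422.14 = 3.16%.

Broad underutilization rate ≈ 8.08%; headline unemployment rate ≈ 3.16%.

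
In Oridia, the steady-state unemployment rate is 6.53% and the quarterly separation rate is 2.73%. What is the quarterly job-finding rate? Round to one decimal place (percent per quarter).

Job-finding rate ≈ 39.1% per quarter.

From u* = s/(s+f): f = s·(1−u)/u.
f = 2.73 × (1 − 0.0653) / 0.0653 = 2.5517 / 0.0653 ≈ 39.1% per quarter.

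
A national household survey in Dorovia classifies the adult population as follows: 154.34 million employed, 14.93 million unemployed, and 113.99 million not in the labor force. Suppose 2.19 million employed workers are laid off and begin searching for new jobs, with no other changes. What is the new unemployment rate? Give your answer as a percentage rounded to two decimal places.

New unemployment rate ≈ 10.11%.

Initially, labor force = 154.34 + 14.93 = 169.27 million, so u = 14.93/169.27 = 8.82%.
After the change, employed falls and unemployed rises by 2.19; labor force unchanged → E = 152.15, U = 17.12, labor force = 169.27 million.
New unemployment rate = 17.12 / 169.27 = 10.11%.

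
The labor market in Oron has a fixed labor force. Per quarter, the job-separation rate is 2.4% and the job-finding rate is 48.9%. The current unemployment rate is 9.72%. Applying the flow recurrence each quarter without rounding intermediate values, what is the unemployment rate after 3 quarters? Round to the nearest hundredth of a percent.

Unemployment rate after three quarters ≈ 5.26%.

With a fixed labor force, u_{t+1} = u_t + s·(1−u_t) − f·u_t = u_t·(1−s−f) + s.
Here 1−s−f = 0.487 and s = 0.024.
u_1 = 0.097200 × 0.487 + 0.024 = 0.071336.
u_2 = 0.071336 × 0.487 + 0.024 = 0.058741.
u_3 = 0.058741 × 0.487 + 0.024 = 0.052607.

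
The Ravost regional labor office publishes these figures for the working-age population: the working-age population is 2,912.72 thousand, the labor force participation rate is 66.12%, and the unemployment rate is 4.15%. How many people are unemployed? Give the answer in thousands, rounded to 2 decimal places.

About 79.92 thousand are unemployed.

Labor force = 0.6612 × 2,912.72 = 1,925.89 thousand.
Unemployed = 0.0415 × 1,925.89 ≈ 79.92 thousand.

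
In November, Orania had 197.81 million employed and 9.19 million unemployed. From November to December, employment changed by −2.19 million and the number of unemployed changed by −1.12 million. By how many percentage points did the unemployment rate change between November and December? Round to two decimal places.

November: labor force = 197.81 + 9.19 = 207.00; u = 9.19/207.00 = 4.44%.
December: labor force = 195.62 + 8.07 = 203.69; u = 8.07/203.69 = 3.96%.
Change = 3.96% − 4.44% = −0.48 pp.

The unemployment rate changed by −0.48 percentage points.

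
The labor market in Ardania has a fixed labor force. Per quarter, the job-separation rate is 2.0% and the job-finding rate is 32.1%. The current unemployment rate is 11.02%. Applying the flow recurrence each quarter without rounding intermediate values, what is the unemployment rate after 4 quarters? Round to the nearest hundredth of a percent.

With a fixed labor force, u_{t+1} = u_t + s·(1−u_t) − f·u_t = u_t·(1−s−f) + s.
Here 1−s−f = 0.659 and s = 0.020.
u_1 = 0.110200 × 0.659 + 0.020 = 0.092622.
u_2 = 0.092622 × 0.659 + 0.020 = 0.081038.
u_3 = 0.081038 × 0.659 + 0.020 = 0.073404.
u_4 = 0.073404 × 0.659 + 0.020 = 0.068373.

Unemployment rate after four quarters ≈ 6.84%.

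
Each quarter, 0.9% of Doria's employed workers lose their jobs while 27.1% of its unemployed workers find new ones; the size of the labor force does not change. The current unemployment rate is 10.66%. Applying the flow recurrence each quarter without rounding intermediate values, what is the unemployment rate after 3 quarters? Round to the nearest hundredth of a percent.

Unemployment rate after three quarters ≈ 5.99%.

With a fixed labor force, u_{t+1} = u_t + s·(1−u_t) − f·u_t = u_t·(1−s−f) + s.
Here 1−s−f = 0.720 and s = 0.009.
u_1 = 0.106600 × 0.720 + 0.009 = 0.085752.
u_2 = 0.085752 × 0.720 + 0.009 = 0.070741.
u_3 = 0.070741 × 0.720 + 0.009 = 0.059934.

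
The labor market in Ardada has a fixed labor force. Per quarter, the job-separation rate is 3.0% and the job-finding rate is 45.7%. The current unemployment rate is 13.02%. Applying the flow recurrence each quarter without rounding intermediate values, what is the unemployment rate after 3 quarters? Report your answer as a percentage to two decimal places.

Unemployment rate after three quarters ≈ 7.09%.

With a fixed labor force, u_{t+1} = u_t + s·(1−u_t) − f·u_t = u_t·(1−s−f) + s.
Here 1−s−f = 0.513 and s = 0.030.
u_1 = 0.130200 × 0.513 + 0.030 = 0.096793.
u_2 = 0.096793 × 0.513 + 0.030 = 0.079655.
u_3 = 0.079655 × 0.513 + 0.030 = 0.070863.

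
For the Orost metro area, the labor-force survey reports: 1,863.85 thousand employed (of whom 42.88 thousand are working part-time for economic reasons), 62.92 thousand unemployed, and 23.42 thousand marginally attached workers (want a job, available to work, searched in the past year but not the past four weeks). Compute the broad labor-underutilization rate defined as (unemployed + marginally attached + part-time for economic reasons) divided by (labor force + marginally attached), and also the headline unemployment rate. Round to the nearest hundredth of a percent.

Labor force = 1,863.85 + 62.92 = 1,926.77 thousand.
Numerator = 62.92 + 23.42 + 42.88 = 129.22 thousand.
Denominator = 1,926.77 + 23.42 = 1,950.19 thousand.
Broad rate = 129.22 / 1,950.19 = 6.63%.
Headline unemployment rate = 62.92 / 1,926.77 = 3.27%.

Broad underutilization rate ≈ 6.63%; headline unemployment rate ≈ 3.27%.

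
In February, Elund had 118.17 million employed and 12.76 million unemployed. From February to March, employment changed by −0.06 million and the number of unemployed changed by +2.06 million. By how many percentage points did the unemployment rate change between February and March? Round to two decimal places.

The unemployment rate changed by +1.40 percentage points.

February: labor force = 118.17 + 12.76 = 130.93; u = 12.76/130.93 = 9.75%.
March: labor force = 118.11 + 14.82 = 132.93; u = 14.82/132.93 = 11.15%.
Change = 11.15% − 9.75% = +1.40 pp.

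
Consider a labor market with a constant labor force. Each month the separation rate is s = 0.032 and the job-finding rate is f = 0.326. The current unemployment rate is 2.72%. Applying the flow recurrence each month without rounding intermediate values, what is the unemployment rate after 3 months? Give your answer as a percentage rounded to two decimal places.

With a fixed labor force, u_{t+1} = u_t + s·(1−u_t) − f·u_t = u_t·(1−s−f) + s.
Here 1−s−f = 0.642 and s = 0.032.
u_1 = 0.027200 × 0.642 + 0.032 = 0.049462.
u_2 = 0.049462 × 0.642 + 0.032 = 0.063755.
u_3 = 0.063755 × 0.642 + 0.032 = 0.072931.

Unemployment rate after three months ≈ 7.29%.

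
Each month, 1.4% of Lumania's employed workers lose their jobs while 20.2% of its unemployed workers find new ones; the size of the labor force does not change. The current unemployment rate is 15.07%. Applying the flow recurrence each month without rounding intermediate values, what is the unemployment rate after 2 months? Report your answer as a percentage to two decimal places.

With a fixed labor force, u_{t+1} = u_t + s·(1−u_t) − f·u_t = u_t·(1−s−f) + s.
Here 1−s−f = 0.784 and s = 0.014.
u_1 = 0.150700 × 0.784 + 0.014 = 0.132149.
u_2 = 0.132149 × 0.784 + 0.014 = 0.117605.

Unemployment rate after two months ≈ 11.76%.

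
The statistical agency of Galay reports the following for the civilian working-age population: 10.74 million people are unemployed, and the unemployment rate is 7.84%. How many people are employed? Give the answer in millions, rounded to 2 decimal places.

Labor force = U / u = 10.74 / 0.0784 ≈ 136.99 million.
Employed = labor force − unemployed = 136.99 − 10.74 = 126.25 million.

About 126.25 million are employed.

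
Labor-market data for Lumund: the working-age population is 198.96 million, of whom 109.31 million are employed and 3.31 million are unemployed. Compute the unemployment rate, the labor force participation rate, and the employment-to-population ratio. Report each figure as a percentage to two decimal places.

Unemployment rate ≈ 2.94%; labor force participation rate ≈ 56.60%; employment-population ratio ≈ 54.94%.

Labor force = employed + unemployed = 109.31 + 3.31 = 112.62 million.
Unemployment rate = 3.31 / 112.62 = 2.94%.
Labor force participation rate = 112.62 / 198.96 = 56.60%.
Employment-population ratio = 109.31 / 198.96 = 54.94%.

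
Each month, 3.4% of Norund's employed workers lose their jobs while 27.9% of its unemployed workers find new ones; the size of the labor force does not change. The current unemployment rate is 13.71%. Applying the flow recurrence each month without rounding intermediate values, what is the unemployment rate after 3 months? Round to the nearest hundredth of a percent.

With a fixed labor force, u_{t+1} = u_t + s·(1−u_t) − f·u_t = u_t·(1−s−f) + s.
Here 1−s−f = 0.687 and s = 0.034.
u_1 = 0.137100 × 0.687 + 0.034 = 0.128188.
u_2 = 0.128188 × 0.687 + 0.034 = 0.122065.
u_3 = 0.122065 × 0.687 + 0.034 = 0.117859.

Unemployment rate after three months ≈ 11.79%.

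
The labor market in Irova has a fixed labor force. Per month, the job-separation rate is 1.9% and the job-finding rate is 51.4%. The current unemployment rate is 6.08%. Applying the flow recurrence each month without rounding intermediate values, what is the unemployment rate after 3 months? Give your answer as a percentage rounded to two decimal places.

With a fixed labor force, u_{t+1} = u_t + s·(1−u_t) − f·u_t = u_t·(1−s−f) + s.
Here 1−s−f = 0.467 and s = 0.019.
u_1 = 0.060800 × 0.467 + 0.019 = 0.047394.
u_2 = 0.047394 × 0.467 + 0.019 = 0.041133.
u_3 = 0.041133 × 0.467 + 0.019 = 0.038209.

Unemployment rate after three months ≈ 3.82%.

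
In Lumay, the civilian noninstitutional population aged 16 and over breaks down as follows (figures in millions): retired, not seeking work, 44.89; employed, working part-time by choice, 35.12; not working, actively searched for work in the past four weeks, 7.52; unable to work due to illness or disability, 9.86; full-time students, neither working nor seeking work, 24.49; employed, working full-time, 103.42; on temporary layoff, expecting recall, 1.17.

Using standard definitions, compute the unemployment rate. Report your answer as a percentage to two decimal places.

Employed = 35.12 + 103.42 = 138.54 million.
Unemployed = 7.52 + 1.17 = 8.69 million (jobless and actively searching, or on temporary layoff).
Labor force = 138.54 + 8.69 = 147.23 million.
Unemployment rate = 8.69 / 147.23 = 5.90%.

Unemployment rate ≈ 5.90%.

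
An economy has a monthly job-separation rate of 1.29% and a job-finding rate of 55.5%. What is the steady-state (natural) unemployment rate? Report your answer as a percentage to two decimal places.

Steady-state unemployment rate ≈ 2.27%.

At steady state the flows balance: s·E = f·U, so U/(E+U) = s/(s+f).
u* = 1.29 / (1.29 + 55.5) = 1.29 / 56.79 = 2.27%.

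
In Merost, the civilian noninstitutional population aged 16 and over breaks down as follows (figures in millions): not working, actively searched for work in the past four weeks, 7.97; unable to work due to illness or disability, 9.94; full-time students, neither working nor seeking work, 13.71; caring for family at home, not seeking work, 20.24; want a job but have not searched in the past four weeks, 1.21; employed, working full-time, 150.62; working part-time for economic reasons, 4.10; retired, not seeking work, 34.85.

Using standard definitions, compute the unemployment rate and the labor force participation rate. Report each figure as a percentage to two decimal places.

Unemployment rate ≈ 4.90%; labor force participation rate ≈ 67.05%.

Employed = 150.62 + 4.10 = 154.72 million (anyone who worked, including part-time for economic reasons, counts as employed).
Unemployed = 7.97 million.
Labor force = 154.72 + 7.97 = 162.69 million.
Not in labor force = 9.94 + 13.71 + 20.24 + 1.21 + 34.85 = 79.95 million (those not working and not actively searching are outside the labor force — including those who want a job but have given up searching).
Civilian working-age population = 162.69 + 79.95 = 242.64 million.
Unemployment rate = 7.97 / 162.69 = 4.90%.
Labor force participation rate = 162.69 / 242.64 = 67.05%.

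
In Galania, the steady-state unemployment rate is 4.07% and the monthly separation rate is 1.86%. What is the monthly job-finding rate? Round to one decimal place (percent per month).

Job-finding rate ≈ 43.8% per month.

From u* = s/(s+f): f = s·(1−u)/u.
f = 1.86 × (1 − 0.0407) / 0.0407 = 1.7843 / 0.0407 ≈ 43.8% per month.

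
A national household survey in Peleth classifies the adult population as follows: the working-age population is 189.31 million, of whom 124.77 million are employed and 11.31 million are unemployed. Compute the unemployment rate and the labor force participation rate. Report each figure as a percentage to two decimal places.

Unemployment rate ≈ 8.31%; labor force participation rate ≈ 71.88%.

Labor force = employed + unemployed = 124.77 + 11.31 = 136.08 million.
Unemployment rate = 11.31 / 136.08 = 8.31%.
Labor force participation rate = 136.08 / 189.31 = 71.88%.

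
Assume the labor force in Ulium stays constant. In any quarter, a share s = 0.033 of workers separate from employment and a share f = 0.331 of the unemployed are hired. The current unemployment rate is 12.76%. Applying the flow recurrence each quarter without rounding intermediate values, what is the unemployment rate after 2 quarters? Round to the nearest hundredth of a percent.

Unemployment rate after two quarters ≈ 10.56%.

With a fixed labor force, u_{t+1} = u_t + s·(1−u_t) − f·u_t = u_t·(1−s−f) + s.
Here 1−s−f = 0.636 and s = 0.033.
u_1 = 0.127600 × 0.636 + 0.033 = 0.114154.
u_2 = 0.114154 × 0.636 + 0.033 = 0.105602.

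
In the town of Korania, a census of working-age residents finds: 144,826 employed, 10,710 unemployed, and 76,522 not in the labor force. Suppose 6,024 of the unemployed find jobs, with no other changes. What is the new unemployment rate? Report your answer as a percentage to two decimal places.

New unemployment rate ≈ 3.01%.

Initially, labor force = 144,826 + 10,710 = 155,536, so u = 10,710/155,536 = 6.89%.
After the change, unemployed falls and employed rises by 6,024; labor force unchanged → E = 150,850, U = 4,686, labor force = 155,536.
New unemployment rate = 4,686 / 155,536 = 3.01%.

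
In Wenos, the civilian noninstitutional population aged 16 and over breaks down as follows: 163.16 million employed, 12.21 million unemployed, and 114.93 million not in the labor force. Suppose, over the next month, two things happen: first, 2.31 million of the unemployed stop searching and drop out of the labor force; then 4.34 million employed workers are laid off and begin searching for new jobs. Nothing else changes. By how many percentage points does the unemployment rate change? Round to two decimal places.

The unemployment rate changes by +1.27 percentage points.

Initially, labor force = 163.16 + 12.21 = 175.37 million, so u = 12.21/175.37 = 6.96%.
After the first change, unemployed and labor force both fall by 2.31 → E = 163.16, U = 9.90, labor force = 173.06 million.
After the second change, employed falls and unemployed rises by 4.34; labor force unchanged → E = 158.82, U = 14.24, labor force = 173.06 million.
New unemployment rate = 14.24 / 173.06 = 8.23%.
Change = 8.23% − 6.96% = +1.27 percentage points.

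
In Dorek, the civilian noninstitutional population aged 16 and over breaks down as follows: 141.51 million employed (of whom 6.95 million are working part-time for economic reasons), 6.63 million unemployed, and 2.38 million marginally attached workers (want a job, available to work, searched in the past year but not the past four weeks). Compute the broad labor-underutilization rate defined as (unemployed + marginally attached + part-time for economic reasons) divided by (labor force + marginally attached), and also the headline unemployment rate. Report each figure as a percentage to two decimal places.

Labor force = 141.51 + 6.63 = 148.14 million.
Numerator = 6.63 + 2.38 + 6.95 = 15.96 million.
Denominator = 148.14 + 2.38 = 150.52 million.
Broad rate = 15.96 / 150.52 = 10.60%.
Headline unemployment rate = 6.63 / 148.14 = 4.48%.

Broad underutilization rate ≈ 10.60%; headline unemployment rate ≈ 4.48%.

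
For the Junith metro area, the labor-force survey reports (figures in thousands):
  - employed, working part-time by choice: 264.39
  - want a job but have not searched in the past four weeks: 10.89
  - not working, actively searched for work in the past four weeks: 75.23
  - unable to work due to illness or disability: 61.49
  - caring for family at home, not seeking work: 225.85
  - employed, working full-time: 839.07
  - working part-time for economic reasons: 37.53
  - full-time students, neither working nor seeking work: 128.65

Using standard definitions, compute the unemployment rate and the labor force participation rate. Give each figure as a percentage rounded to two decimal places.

Unemployment rate ≈ 6.19%; labor force participation rate ≈ 74.02%.

Employed = 264.39 + 839.07 + 37.53 = 1,140.99 thousand (anyone who worked, including part-time for economic reasons, counts as employed).
Unemployed = 75.23 thousand.
Labor force = 1,140.99 + 75.23 = 1,216.22 thousand.
Not in labor force = 10.89 + 61.49 + 225.85 + 128.65 = 426.88 thousand (those not working and not actively searching are outside the labor force — including those who want a job but have given up searching).
Civilian working-age population = 1,216.22 + 426.88 = 1,643.10 thousand.
Unemployment rate = 75.23 / 1,216.22 = 6.19%.
Labor force participation rate = 1,216.22 / 1,643.10 = 74.02%.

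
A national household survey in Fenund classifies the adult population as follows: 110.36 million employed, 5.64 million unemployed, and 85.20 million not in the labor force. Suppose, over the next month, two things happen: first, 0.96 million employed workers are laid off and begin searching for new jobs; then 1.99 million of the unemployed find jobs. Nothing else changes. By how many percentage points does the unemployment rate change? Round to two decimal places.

The unemployment rate changes by −0.89 percentage points.

Initially, labor force = 110.36 + 5.64 = 116.00 million, so u = 5.64/116.00 = 4.86%.
After the first change, employed falls and unemployed rises by 0.96; labor force unchanged → E = 109.40, U = 6.60, labor force = 116.00 million.
After the second change, unemployed falls and employed rises by 1.99; labor force unchanged → E = 111.39, U = 4.61, labor force = 116.00 million.
New unemployment rate = 4.61 / 116.00 = 3.97%.
Change = 3.97% − 4.86% = −0.89 percentage points.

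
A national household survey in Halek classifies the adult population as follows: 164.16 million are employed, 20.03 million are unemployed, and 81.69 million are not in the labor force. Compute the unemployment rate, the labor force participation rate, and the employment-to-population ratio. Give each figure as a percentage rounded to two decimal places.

Unemployment rate ≈ 10.87%; labor force participation rate ≈ 69.28%; employment-population ratio ≈ 61.74%.

Labor force = employed + unemployed = 164.16 + 20.03 = 184.19 million.
Working-age population = 184.19 + 81.69 = 265.88 million.
Unemployment rate = 20.03 / 184.19 = 10.87%.
Labor force participation rate = 184.19 / 265.88 = 69.28%.
Employment-population ratio = 164.16 / 265.88 = 61.74%.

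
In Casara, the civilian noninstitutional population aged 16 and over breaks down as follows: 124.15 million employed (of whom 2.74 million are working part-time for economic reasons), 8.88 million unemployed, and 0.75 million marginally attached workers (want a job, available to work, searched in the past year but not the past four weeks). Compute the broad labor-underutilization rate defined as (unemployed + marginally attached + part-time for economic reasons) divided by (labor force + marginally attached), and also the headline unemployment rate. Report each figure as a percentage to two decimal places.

Labor force = 124.15 + 8.88 = 133.03 million.
Numerator = 8.88 + 0.75 + 2.74 = 12.37 million.
Denominator = 133.03 + 0.75 = 133.78 million.
Broad rate = 12.37 / 133.78 = 9.25%.
Headline unemployment rate = 8.88 / 133.03 = 6.68%.

Broad underutilization rate ≈ 9.25%; headline unemployment rate ≈ 6.68%.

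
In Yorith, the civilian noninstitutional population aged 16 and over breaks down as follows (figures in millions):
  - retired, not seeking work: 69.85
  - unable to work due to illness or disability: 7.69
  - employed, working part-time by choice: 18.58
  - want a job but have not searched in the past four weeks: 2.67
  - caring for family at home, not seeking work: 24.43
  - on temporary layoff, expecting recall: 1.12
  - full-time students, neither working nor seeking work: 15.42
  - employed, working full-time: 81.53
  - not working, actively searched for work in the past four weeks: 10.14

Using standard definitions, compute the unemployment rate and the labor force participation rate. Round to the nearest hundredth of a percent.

Employed = 18.58 + 81.53 = 100.11 million.
Unemployed = 1.12 + 10.14 = 11.26 million (jobless and actively searching, or on temporary layoff).
Labor force = 100.11 + 11.26 = 111.37 million.
Not in labor force = 69.85 + 7.69 + 2.67 + 24.43 + 15.42 = 120.06 million (those not working and not actively searching are outside the labor force — including those who want a job but have given up searching).
Civilian working-age population = 111.37 + 120.06 = 231.43 million.
Unemployment rate = 11.26 / 111.37 = 10.11%.
Labor force participation rate = 111.37 / 231.43 = 48.12%.

Unemployment rate ≈ 10.11%; labor force participation rate ≈ 48.12%.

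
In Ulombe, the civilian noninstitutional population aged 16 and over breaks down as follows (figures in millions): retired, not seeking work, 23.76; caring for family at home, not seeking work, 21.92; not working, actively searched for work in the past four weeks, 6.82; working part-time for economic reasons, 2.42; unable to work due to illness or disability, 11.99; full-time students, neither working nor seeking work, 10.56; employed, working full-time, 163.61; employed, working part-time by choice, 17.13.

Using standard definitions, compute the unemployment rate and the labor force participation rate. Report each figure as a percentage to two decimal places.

Employed = 2.42 + 163.61 + 17.13 = 183.16 million (anyone who worked, including part-time for economic reasons, counts as employed).
Unemployed = 6.82 million.
Labor force = 183.16 + 6.82 = 189.98 million.
Not in labor force = 23.76 + 21.92 + 11.99 + 10.56 = 68.23 million (those not working and not actively searching are outside the labor force).
Civilian working-age population = 189.98 + 68.23 = 258.21 million.
Unemployment rate = 6.82 / 189.98 = 3.59%.
Labor force participation rate = 189.98 / 258.21 = 73.58%.

Unemployment rate ≈ 3.59%; labor force participation rate ≈ 73.58%.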